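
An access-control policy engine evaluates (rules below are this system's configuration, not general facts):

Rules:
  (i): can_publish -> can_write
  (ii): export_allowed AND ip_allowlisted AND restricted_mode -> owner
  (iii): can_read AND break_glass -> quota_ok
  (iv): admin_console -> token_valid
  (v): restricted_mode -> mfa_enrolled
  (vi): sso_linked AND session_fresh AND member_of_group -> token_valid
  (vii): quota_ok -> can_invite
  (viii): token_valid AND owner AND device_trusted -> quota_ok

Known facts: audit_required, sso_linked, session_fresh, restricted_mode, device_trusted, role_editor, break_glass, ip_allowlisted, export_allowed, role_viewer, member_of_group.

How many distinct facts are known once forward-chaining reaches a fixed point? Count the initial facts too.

16

Round 1: (ii) [export_allowed AND ip_allowlisted AND restricted_mode -> owner]; (v) [restricted_mode -> mfa_enrolled]; (vi) [sso_linked AND session_fresh AND member_of_group -> token_valid]. New: owner, mfa_enrolled, token_valid.
Round 2: (viii) [token_valid AND owner AND device_trusted -> quota_ok]. New: quota_ok.
Round 3: (vii) [quota_ok -> can_invite]. New: can_invite.
Closure: {audit_required, break_glass, can_invite, device_trusted, export_allowed, ip_allowlisted, member_of_group, mfa_enrolled, owner, quota_ok, restricted_mode, role_editor, role_viewer, session_fresh, sso_linked, token_valid} — 16 facts.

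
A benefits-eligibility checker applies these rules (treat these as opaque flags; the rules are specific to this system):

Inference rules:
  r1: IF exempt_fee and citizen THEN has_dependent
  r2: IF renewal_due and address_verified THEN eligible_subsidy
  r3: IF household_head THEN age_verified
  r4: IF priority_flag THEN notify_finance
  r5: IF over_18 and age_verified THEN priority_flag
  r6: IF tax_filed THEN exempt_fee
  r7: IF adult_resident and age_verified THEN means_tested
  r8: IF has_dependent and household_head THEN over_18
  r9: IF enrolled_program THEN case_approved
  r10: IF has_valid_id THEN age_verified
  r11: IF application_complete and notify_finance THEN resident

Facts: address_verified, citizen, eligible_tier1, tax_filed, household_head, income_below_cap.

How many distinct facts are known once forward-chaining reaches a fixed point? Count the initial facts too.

12

Round 1: r3 [IF household_head THEN age_verified]; r6 [IF tax_filed THEN exempt_fee]. New: age_verified, exempt_fee.
Round 2: r1 [IF exempt_fee and citizen THEN has_dependent]. New: has_dependent.
Round 3: r8 [IF has_dependent and household_head THEN over_18]. New: over_18.
Round 4: r5 [IF over_18 and age_verified THEN priority_flag]. New: priority_flag.
Round 5: r4 [IF priority_flag THEN notify_finance]. New: notify_finance.
Closure: {address_verified, age_verified, citizen, eligible_tier1, exempt_fee, has_dependent, household_head, income_below_cap, notify_finance, over_18, priority_flag, tax_filed} — 12 facts.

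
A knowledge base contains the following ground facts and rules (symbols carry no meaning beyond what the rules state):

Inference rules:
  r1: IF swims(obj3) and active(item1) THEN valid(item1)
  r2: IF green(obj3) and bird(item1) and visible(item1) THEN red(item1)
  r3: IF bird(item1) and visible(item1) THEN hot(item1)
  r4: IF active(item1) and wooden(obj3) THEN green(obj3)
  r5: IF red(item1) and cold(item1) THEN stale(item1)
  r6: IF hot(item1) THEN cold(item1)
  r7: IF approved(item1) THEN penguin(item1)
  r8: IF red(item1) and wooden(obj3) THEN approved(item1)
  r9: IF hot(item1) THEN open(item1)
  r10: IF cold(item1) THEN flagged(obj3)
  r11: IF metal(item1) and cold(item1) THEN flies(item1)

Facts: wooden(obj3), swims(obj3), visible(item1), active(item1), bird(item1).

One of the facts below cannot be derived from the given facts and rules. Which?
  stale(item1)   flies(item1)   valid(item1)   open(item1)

flies(item1)

Round 1: r1 [IF swims(obj3) and active(item1) THEN valid(item1)]; r3 [IF bird(item1) and visible(item1) THEN hot(item1)]; r4 [IF active(item1) and wooden(obj3) THEN green(obj3)]. Adds valid(item1), hot(item1), green(obj3).
Round 2: r2 [IF green(obj3) and bird(item1) and visible(item1) THEN red(item1)]; r6 [IF hot(item1) THEN cold(item1)]; r9 [IF hot(item1) THEN open(item1)]. Adds red(item1), cold(item1), open(item1).
Round 3: r5 [IF red(item1) and cold(item1) THEN stale(item1)]; r8 [IF red(item1) and wooden(obj3) THEN approved(item1)]; r10 [IF cold(item1) THEN flagged(obj3)]. Adds stale(item1), approved(item1), flagged(obj3).
Round 4: r7 [IF approved(item1) THEN penguin(item1)]. Adds penguin(item1).
Derived: valid(item1) (round 1), stale(item1) (round 3), open(item1) (round 2). flies(item1) never appears in any round.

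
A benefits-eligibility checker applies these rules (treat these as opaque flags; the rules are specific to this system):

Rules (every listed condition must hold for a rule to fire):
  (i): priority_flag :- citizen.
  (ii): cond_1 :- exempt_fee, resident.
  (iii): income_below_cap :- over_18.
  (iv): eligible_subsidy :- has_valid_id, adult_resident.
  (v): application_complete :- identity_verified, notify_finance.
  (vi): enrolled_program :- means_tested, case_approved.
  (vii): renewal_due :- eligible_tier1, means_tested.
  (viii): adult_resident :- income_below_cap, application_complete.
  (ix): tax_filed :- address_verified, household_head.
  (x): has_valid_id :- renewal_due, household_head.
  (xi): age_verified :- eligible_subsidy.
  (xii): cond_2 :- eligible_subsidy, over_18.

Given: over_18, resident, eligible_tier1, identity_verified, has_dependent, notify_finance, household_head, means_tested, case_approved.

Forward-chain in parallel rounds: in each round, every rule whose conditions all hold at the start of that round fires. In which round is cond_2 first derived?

Round 1 fires (iii), (v), (vi), (vii), giving income_below_cap, application_complete, enrolled_program, renewal_due.
Round 2 fires (viii), (x), giving adult_resident, has_valid_id.
Round 3 fires (iv), giving eligible_subsidy.
Round 4 fires (xi), (xii), giving age_verified, cond_2.
cond_2 first appears in round 4.

4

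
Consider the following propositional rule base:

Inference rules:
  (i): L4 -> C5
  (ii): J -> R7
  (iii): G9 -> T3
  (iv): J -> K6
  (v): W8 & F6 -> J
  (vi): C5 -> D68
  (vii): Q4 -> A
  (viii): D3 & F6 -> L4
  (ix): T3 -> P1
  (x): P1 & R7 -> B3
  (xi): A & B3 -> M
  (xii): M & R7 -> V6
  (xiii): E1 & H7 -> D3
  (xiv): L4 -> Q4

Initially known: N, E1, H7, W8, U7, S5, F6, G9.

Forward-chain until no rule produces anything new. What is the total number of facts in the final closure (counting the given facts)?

22

Round 1 — (iii), (v), (xiii), derive T3, J, D3.
Round 2 — (ii), (iv), (viii), (ix), derive R7, K6, L4, P1.
Round 3 — (i), (x), (xiv), derive C5, B3, Q4.
Round 4 — (vi), (vii), derive D68, A.
Round 5 — (xi), derive M.
Round 6 — (xii), derive V6.
Closure: {A, B3, C5, D3, D68, E1, F6, G9, H7, J, K6, L4, M, N, P1, Q4, R7, S5, T3, U7, V6, W8} — 22 facts.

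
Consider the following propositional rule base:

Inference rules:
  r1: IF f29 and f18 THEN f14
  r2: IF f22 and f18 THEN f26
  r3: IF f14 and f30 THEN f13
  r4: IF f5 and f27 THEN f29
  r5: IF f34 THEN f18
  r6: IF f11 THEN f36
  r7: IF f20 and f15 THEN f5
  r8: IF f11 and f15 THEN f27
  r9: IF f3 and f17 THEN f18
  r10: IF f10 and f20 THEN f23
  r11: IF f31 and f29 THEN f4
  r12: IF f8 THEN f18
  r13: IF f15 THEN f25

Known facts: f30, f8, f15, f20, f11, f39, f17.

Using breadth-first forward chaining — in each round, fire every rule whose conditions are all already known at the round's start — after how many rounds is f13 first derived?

4

Round 1: r6 [IF f11 THEN f36]; r7 [IF f20 and f15 THEN f5]; r8 [IF f11 and f15 THEN f27]; r12 [IF f8 THEN f18]; r13 [IF f15 THEN f25]. New: f36, f5, f27, f18, f25.
Round 2: r4 [IF f5 and f27 THEN f29]. New: f29.
Round 3: r1 [IF f29 and f18 THEN f14]. New: f14.
Round 4: r3 [IF f14 and f30 THEN f13]. New: f13.
f13 first appears in round 4.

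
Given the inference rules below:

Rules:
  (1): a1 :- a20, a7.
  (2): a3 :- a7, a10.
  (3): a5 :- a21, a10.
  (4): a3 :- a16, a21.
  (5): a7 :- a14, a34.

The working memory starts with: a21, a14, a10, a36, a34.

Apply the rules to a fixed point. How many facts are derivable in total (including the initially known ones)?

8

Round 1 fires (3), (5), giving a5, a7.
Round 2 fires (2), giving a3.
Closure: {a10, a14, a21, a3, a34, a36, a5, a7} — 8 facts.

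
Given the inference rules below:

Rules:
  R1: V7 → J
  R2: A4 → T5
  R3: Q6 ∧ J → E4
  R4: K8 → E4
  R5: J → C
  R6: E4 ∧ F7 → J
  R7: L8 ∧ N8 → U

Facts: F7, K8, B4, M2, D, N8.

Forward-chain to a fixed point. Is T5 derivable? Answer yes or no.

no

Round 1: R4 [K8 → E4]. Adds E4.
Round 2: R6 [E4 ∧ F7 → J]. Adds J.
Round 3: R5 [J → C]. Adds C.
Fixed point reached. T5 is concluded only by R2; R2 needs A4 (never derived).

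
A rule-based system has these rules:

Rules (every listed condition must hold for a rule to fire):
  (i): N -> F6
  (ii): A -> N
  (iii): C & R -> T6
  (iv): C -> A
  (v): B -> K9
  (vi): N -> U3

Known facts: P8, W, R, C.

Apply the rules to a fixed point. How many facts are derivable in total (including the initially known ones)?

9

Round 1 fires (iii), (iv), giving T6, A.
Round 2 fires (ii), giving N.
Round 3 fires (i), (vi), giving F6, U3.
Closure: {A, C, F6, N, P8, R, T6, U3, W} — 9 facts.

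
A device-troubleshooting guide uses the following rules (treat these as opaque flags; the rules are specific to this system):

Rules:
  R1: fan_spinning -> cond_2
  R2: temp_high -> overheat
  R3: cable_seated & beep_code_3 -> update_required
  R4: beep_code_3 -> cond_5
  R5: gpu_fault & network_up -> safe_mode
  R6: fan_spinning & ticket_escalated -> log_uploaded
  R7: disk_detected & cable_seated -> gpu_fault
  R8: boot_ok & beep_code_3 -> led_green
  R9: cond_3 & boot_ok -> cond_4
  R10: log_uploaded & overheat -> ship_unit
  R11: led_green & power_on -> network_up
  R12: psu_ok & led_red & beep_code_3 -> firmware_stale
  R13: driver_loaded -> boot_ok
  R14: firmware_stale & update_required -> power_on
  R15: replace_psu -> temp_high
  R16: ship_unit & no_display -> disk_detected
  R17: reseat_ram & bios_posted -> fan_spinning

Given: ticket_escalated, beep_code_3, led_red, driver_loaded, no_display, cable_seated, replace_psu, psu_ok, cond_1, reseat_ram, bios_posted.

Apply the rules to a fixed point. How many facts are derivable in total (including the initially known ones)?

Round 1: R3 [cable_seated & beep_code_3 -> update_required]; R4 [beep_code_3 -> cond_5]; R12 [psu_ok & led_red & beep_code_3 -> firmware_stale]; R13 [driver_loaded -> boot_ok]; R15 [replace_psu -> temp_high]; R17 [reseat_ram & bios_posted -> fan_spinning]. New: update_required, cond_5, firmware_stale, boot_ok, temp_high, fan_spinning.
Round 2: R1 [fan_spinning -> cond_2]; R2 [temp_high -> overheat]; R6 [fan_spinning & ticket_escalated -> log_uploaded]; R8 [boot_ok & beep_code_3 -> led_green]; R14 [firmware_stale & update_required -> power_on]. New: cond_2, overheat, log_uploaded, led_green, power_on.
Round 3: R10 [log_uploaded & overheat -> ship_unit]; R11 [led_green & power_on -> network_up]. New: ship_unit, network_up.
Round 4: R16 [ship_unit & no_display -> disk_detected]. New: disk_detected.
Round 5: R7 [disk_detected & cable_seated -> gpu_fault]. New: gpu_fault.
Round 6: R5 [gpu_fault & network_up -> safe_mode]. New: safe_mode.
Closure: {beep_code_3, bios_posted, boot_ok, cable_seated, cond_1, cond_2, cond_5, disk_detected, driver_loaded, fan_spinning, firmware_stale, gpu_fault, led_green, led_red, log_uploaded, network_up, no_display, overheat, power_on, psu_ok, replace_psu, reseat_ram, safe_mode, ship_unit, temp_high, ticket_escalated, update_required} — 27 facts.

27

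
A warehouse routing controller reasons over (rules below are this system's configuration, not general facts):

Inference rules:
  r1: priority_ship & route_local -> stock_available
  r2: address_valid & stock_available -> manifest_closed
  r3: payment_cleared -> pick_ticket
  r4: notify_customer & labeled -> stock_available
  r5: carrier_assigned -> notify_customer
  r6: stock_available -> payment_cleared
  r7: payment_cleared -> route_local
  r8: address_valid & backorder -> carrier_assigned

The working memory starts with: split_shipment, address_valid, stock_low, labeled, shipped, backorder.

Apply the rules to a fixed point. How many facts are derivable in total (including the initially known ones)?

13

Round 1: r8 [address_valid & backorder -> carrier_assigned]. Adds carrier_assigned.
Round 2: r5 [carrier_assigned -> notify_customer]. Adds notify_customer.
Round 3: r4 [notify_customer & labeled -> stock_available]. Adds stock_available.
Round 4: r2 [address_valid & stock_available -> manifest_closed]; r6 [stock_available -> payment_cleared]. Adds manifest_closed, payment_cleared.
Round 5: r3 [payment_cleared -> pick_ticket]; r7 [payment_cleared -> route_local]. Adds pick_ticket, route_local.
Closure: {address_valid, backorder, carrier_assigned, labeled, manifest_closed, notify_customer, payment_cleared, pick_ticket, route_local, shipped, split_shipment, stock_available, stock_low} — 13 facts.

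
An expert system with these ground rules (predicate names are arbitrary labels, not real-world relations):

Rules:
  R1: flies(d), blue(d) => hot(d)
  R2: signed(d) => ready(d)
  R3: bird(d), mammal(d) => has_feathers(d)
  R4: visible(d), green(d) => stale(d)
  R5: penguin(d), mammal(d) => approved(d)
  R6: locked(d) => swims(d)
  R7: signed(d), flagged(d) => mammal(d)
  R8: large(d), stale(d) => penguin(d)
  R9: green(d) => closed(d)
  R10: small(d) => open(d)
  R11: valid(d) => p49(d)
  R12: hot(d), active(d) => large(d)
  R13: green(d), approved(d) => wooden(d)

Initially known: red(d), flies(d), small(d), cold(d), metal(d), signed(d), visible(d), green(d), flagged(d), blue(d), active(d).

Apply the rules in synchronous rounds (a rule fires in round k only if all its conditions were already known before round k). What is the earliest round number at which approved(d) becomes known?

Round 1 fires R1, R2, R4, R7, R9, R10, giving hot(d), ready(d), stale(d), mammal(d), closed(d), open(d).
Round 2 fires R12, giving large(d).
Round 3 fires R8, giving penguin(d).
Round 4 fires R5, giving approved(d).
approved(d) first appears in round 4.

4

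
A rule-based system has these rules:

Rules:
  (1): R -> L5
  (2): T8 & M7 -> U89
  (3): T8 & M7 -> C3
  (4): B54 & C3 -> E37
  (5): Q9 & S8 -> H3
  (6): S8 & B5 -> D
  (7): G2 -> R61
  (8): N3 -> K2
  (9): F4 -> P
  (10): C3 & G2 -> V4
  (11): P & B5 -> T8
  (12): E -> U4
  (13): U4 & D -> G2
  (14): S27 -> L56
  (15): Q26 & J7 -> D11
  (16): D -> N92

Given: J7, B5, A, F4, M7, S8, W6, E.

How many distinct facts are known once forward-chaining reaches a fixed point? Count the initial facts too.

18

[1] (6) [S8 & B5 -> D]; (9) [F4 -> P]; (12) [E -> U4]. ⇒ new: D, P, U4.
[2] (11) [P & B5 -> T8]; (13) [U4 & D -> G2]; (16) [D -> N92]. ⇒ new: T8, G2, N92.
[3] (2) [T8 & M7 -> U89]; (3) [T8 & M7 -> C3]; (7) [G2 -> R61]. ⇒ new: U89, C3, R61.
[4] (10) [C3 & G2 -> V4]. ⇒ new: V4.
Closure: {A, B5, C3, D, E, F4, G2, J7, M7, N92, P, R61, S8, T8, U4, U89, V4, W6} — 18 facts.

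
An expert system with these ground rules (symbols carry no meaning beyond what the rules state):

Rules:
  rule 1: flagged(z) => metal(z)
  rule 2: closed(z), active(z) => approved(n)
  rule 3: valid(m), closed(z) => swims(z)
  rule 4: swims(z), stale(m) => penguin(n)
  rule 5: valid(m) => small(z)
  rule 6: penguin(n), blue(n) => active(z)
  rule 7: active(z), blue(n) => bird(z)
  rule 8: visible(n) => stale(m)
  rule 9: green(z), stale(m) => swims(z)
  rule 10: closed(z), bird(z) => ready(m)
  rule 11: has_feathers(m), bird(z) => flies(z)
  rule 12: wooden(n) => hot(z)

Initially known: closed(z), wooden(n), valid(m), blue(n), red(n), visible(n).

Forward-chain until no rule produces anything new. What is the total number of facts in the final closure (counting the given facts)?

15

Round 1: rule 3 [valid(m), closed(z) => swims(z)]; rule 5 [valid(m) => small(z)]; rule 8 [visible(n) => stale(m)]; rule 12 [wooden(n) => hot(z)]. Adds swims(z), small(z), stale(m), hot(z).
Round 2: rule 4 [swims(z), stale(m) => penguin(n)]. Adds penguin(n).
Round 3: rule 6 [penguin(n), blue(n) => active(z)]. Adds active(z).
Round 4: rule 2 [closed(z), active(z) => approved(n)]; rule 7 [active(z), blue(n) => bird(z)]. Adds approved(n), bird(z).
Round 5: rule 10 [closed(z), bird(z) => ready(m)]. Adds ready(m).
Closure: {active(z), approved(n), bird(z), blue(n), closed(z), hot(z), penguin(n), ready(m), red(n), small(z), stale(m), swims(z), valid(m), visible(n), wooden(n)} — 15 facts.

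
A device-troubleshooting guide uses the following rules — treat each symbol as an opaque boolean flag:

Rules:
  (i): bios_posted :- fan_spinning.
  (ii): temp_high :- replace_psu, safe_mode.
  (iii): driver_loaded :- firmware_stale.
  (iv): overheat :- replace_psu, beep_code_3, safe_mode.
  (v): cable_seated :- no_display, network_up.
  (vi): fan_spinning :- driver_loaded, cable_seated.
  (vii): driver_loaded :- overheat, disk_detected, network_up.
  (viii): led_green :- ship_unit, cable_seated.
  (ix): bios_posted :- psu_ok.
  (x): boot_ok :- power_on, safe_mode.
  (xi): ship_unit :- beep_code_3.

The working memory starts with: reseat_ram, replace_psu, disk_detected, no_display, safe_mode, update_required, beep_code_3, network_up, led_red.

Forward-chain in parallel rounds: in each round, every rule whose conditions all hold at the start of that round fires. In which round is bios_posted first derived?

Round 1 fires (ii), (iv), (v), (xi), giving temp_high, overheat, cable_seated, ship_unit.
Round 2 fires (vii), (viii), giving driver_loaded, led_green.
Round 3 fires (vi), giving fan_spinning.
Round 4 fires (i), giving bios_posted.
bios_posted first appears in round 4.

4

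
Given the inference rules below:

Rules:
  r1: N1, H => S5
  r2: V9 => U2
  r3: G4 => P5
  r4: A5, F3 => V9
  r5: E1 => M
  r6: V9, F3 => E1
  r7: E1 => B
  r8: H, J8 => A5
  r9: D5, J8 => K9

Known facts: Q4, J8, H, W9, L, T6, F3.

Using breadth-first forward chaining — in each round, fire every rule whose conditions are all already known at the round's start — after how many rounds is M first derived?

4

[1] r8 [H, J8 => A5]. ⇒ new: A5.
[2] r4 [A5, F3 => V9]. ⇒ new: V9.
[3] r2 [V9 => U2]; r6 [V9, F3 => E1]. ⇒ new: U2, E1.
[4] r5 [E1 => M]; r7 [E1 => B]. ⇒ new: M, B.
M first appears in round 4.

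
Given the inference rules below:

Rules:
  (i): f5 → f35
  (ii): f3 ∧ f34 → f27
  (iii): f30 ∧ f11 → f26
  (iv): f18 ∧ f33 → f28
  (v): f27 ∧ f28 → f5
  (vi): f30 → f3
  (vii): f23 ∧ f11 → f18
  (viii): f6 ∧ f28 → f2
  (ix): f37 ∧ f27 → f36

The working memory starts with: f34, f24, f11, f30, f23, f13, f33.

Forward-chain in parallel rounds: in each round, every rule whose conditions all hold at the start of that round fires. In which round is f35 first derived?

4

Round 1: (iii) [f30 ∧ f11 → f26]; (vi) [f30 → f3]; (vii) [f23 ∧ f11 → f18]. New: f26, f3, f18.
Round 2: (ii) [f3 ∧ f34 → f27]; (iv) [f18 ∧ f33 → f28]. New: f27, f28.
Round 3: (v) [f27 ∧ f28 → f5]. New: f5.
Round 4: (i) [f5 → f35]. New: f35.
f35 first appears in round 4.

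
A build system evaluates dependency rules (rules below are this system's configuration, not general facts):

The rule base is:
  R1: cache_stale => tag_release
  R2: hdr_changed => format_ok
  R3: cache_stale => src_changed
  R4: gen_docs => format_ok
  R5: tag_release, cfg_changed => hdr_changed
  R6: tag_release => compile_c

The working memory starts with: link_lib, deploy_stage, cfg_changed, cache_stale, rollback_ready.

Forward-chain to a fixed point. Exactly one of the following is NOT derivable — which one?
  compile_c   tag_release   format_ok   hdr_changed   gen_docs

Round 1 — R1, R3, derive tag_release, src_changed.
Round 2 — R5, R6, derive hdr_changed, compile_c.
Round 3 — R2, derive format_ok.
Derived: format_ok (round 3), tag_release (round 1), hdr_changed (round 2), compile_c (round 2). gen_docs never appears in any round.

gen_docs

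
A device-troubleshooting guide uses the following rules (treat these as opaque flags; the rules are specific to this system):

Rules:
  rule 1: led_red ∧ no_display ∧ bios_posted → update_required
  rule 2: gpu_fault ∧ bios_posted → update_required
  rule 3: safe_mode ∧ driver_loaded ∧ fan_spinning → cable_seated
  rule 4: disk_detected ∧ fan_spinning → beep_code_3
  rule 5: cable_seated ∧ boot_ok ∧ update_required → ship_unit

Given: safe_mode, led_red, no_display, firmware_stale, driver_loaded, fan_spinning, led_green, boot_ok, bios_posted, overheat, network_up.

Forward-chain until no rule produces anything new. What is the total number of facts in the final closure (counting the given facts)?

14

[1] rule 1 [led_red ∧ no_display ∧ bios_posted → update_required]; rule 3 [safe_mode ∧ driver_loaded ∧ fan_spinning → cable_seated]. ⇒ new: update_required, cable_seated.
[2] rule 5 [cable_seated ∧ boot_ok ∧ update_required → ship_unit]. ⇒ new: ship_unit.
Closure: {bios_posted, boot_ok, cable_seated, driver_loaded, fan_spinning, firmware_stale, led_green, led_red, network_up, no_display, overheat, safe_mode, ship_unit, update_required} — 14 facts.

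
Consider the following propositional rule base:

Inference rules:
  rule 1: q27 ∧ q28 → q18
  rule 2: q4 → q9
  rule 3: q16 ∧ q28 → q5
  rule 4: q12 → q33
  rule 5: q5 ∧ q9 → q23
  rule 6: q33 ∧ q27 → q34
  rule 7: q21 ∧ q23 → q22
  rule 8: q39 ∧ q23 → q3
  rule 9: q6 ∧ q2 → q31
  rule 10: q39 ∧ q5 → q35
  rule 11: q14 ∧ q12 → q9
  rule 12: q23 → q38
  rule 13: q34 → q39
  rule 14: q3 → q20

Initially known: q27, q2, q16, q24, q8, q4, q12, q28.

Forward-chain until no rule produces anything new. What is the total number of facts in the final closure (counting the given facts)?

19

Round 1 fires rule 1, rule 2, rule 3, rule 4, giving q18, q9, q5, q33.
Round 2 fires rule 5, rule 6, giving q23, q34.
Round 3 fires rule 12, rule 13, giving q38, q39.
Round 4 fires rule 8, rule 10, giving q3, q35.
Round 5 fires rule 14, giving q20.
Closure: {q12, q16, q18, q2, q20, q23, q24, q27, q28, q3, q33, q34, q35, q38, q39, q4, q5, q8, q9} — 19 facts.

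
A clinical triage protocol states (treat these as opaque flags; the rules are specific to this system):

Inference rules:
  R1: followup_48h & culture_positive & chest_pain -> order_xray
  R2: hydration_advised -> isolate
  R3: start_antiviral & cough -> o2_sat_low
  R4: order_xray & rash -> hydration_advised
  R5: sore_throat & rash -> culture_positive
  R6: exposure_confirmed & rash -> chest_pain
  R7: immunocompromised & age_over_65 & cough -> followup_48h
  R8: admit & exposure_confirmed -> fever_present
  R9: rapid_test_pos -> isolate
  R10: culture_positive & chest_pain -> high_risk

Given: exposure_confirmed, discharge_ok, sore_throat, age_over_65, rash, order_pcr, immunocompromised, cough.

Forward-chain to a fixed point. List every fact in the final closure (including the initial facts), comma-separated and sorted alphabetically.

age_over_65, chest_pain, cough, culture_positive, discharge_ok, exposure_confirmed, followup_48h, high_risk, hydration_advised, immunocompromised, isolate, order_pcr, order_xray, rash, sore_throat

Round 1 — R5, R6, R7, derive culture_positive, chest_pain, followup_48h.
Round 2 — R1, R10, derive order_xray, high_risk.
Round 3 — R4, derive hydration_advised.
Round 4 — R2, derive isolate.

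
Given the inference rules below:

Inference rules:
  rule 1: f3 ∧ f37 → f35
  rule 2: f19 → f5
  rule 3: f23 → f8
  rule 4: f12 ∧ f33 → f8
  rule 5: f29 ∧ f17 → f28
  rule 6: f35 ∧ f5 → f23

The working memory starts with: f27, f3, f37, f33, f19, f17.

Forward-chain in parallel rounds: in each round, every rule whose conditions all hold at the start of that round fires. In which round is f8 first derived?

3

[1] rule 1 [f3 ∧ f37 → f35]; rule 2 [f19 → f5]. ⇒ new: f35, f5.
[2] rule 6 [f35 ∧ f5 → f23]. ⇒ new: f23.
[3] rule 3 [f23 → f8]. ⇒ new: f8.
f8 first appears in round 3.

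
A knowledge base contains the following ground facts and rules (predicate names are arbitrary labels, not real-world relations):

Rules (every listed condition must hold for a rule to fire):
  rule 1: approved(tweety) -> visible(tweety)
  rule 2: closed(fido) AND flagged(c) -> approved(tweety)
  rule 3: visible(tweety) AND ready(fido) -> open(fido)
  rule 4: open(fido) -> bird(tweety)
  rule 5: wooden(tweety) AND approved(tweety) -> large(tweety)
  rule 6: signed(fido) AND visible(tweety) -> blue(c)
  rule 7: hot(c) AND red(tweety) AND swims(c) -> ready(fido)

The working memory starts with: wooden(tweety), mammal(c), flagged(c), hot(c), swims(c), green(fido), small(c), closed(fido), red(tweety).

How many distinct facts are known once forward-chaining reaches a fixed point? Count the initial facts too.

15

[1] rule 2 [closed(fido) AND flagged(c) -> approved(tweety)]; rule 7 [hot(c) AND red(tweety) AND swims(c) -> ready(fido)]. ⇒ new: approved(tweety), ready(fido).
[2] rule 1 [approved(tweety) -> visible(tweety)]; rule 5 [wooden(tweety) AND approved(tweety) -> large(tweety)]. ⇒ new: visible(tweety), large(tweety).
[3] rule 3 [visible(tweety) AND ready(fido) -> open(fido)]. ⇒ new: open(fido).
[4] rule 4 [open(fido) -> bird(tweety)]. ⇒ new: bird(tweety).
Closure: {approved(tweety), bird(tweety), closed(fido), flagged(c), green(fido), hot(c), large(tweety), mammal(c), open(fido), ready(fido), red(tweety), small(c), swims(c), visible(tweety), wooden(tweety)} — 15 facts.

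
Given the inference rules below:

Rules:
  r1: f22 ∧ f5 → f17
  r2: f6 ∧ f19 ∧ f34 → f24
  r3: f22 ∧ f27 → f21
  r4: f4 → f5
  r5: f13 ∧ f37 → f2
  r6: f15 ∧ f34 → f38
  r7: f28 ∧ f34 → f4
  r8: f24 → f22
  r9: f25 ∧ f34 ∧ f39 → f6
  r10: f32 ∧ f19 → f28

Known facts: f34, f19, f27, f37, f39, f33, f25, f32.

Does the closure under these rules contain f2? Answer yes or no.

no

Round 1: r9 [f25 ∧ f34 ∧ f39 → f6]; r10 [f32 ∧ f19 → f28]. New: f6, f28.
Round 2: r2 [f6 ∧ f19 ∧ f34 → f24]; r7 [f28 ∧ f34 → f4]. New: f24, f4.
Round 3: r4 [f4 → f5]; r8 [f24 → f22]. New: f5, f22.
Round 4: r1 [f22 ∧ f5 → f17]; r3 [f22 ∧ f27 → f21]. New: f17, f21.
Fixed point reached. f2 is concluded only by r5; r5 needs f13 (never derived).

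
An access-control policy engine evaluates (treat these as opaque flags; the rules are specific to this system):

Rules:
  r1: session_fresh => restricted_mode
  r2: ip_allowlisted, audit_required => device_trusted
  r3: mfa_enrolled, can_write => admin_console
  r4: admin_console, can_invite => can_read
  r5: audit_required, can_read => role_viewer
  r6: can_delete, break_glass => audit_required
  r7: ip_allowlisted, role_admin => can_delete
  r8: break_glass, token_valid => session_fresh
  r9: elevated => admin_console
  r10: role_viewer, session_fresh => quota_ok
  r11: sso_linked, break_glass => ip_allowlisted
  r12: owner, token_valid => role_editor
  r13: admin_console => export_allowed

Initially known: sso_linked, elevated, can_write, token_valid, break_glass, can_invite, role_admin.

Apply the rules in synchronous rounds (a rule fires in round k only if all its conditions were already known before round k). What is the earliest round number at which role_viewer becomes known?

Round 1 — r8, r9, r11, derive session_fresh, admin_console, ip_allowlisted.
Round 2 — r1, r4, r7, r13, derive restricted_mode, can_read, can_delete, export_allowed.
Round 3 — r6, derive audit_required.
Round 4 — r2, r5, derive device_trusted, role_viewer.
role_viewer first appears in round 4.

4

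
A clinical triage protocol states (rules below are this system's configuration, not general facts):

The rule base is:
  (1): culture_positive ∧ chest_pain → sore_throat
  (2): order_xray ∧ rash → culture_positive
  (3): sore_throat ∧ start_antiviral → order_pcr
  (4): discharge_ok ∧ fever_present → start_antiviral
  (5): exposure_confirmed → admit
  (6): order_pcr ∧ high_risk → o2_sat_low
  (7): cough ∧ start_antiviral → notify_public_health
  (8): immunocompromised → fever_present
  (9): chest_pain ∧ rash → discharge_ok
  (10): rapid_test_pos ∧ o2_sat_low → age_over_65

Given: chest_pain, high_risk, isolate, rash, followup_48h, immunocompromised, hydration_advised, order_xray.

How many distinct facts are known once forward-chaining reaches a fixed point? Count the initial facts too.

Round 1 fires (2), (8), (9), giving culture_positive, fever_present, discharge_ok.
Round 2 fires (1), (4), giving sore_throat, start_antiviral.
Round 3 fires (3), giving order_pcr.
Round 4 fires (6), giving o2_sat_low.
Closure: {chest_pain, culture_positive, discharge_ok, fever_present, followup_48h, high_risk, hydration_advised, immunocompromised, isolate, o2_sat_low, order_pcr, order_xray, rash, sore_throat, start_antiviral} — 15 facts.

15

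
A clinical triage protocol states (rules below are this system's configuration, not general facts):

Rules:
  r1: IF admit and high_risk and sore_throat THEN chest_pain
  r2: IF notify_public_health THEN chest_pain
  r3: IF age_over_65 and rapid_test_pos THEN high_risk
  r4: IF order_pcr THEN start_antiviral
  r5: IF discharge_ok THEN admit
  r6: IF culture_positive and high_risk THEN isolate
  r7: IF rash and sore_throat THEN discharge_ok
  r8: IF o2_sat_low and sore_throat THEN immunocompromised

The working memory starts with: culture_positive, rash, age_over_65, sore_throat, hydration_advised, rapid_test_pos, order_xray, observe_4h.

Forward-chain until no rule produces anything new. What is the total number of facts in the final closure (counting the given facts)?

[1] r3 [IF age_over_65 and rapid_test_pos THEN high_risk]; r7 [IF rash and sore_throat THEN discharge_ok]. ⇒ new: high_risk, discharge_ok.
[2] r5 [IF discharge_ok THEN admit]; r6 [IF culture_positive and high_risk THEN isolate]. ⇒ new: admit, isolate.
[3] r1 [IF admit and high_risk and sore_throat THEN chest_pain]. ⇒ new: chest_pain.
Closure: {admit, age_over_65, chest_pain, culture_positive, discharge_ok, high_risk, hydration_advised, isolate, observe_4h, order_xray, rapid_test_pos, rash, sore_throat} — 13 facts.

13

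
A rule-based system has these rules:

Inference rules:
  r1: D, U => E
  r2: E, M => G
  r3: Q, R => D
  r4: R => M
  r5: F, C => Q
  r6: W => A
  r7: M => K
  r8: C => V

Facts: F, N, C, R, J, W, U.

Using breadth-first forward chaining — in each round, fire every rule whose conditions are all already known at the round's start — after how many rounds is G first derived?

Round 1: r4 [R => M]; r5 [F, C => Q]; r6 [W => A]; r8 [C => V]. New: M, Q, A, V.
Round 2: r3 [Q, R => D]; r7 [M => K]. New: D, K.
Round 3: r1 [D, U => E]. New: E.
Round 4: r2 [E, M => G]. New: G.
G first appears in round 4.

4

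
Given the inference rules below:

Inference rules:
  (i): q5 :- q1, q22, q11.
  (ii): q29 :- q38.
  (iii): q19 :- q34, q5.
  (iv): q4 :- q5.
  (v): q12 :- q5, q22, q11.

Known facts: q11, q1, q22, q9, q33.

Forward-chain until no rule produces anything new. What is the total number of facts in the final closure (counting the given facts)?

8

Round 1 fires (i), giving q5.
Round 2 fires (iv), (v), giving q4, q12.
Closure: {q1, q11, q12, q22, q33, q4, q5, q9} — 8 facts.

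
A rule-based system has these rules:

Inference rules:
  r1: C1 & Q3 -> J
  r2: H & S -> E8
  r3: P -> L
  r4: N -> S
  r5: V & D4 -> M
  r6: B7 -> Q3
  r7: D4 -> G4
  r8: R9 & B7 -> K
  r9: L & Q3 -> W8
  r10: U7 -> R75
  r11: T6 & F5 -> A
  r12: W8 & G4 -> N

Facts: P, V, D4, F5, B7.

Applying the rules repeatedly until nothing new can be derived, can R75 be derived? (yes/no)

Round 1 — r3, r5, r6, r7, derive L, M, Q3, G4.
Round 2 — r9, derive W8.
Round 3 — r12, derive N.
Round 4 — r4, derive S.
Fixed point reached. R75 is concluded only by r10; r10 needs U7 (never derived).

no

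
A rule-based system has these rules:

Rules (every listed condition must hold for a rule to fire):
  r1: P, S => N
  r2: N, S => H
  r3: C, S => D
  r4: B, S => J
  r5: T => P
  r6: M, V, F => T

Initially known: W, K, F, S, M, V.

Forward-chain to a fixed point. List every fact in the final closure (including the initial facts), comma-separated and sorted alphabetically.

Round 1 fires r6, giving T.
Round 2 fires r5, giving P.
Round 3 fires r1, giving N.
Round 4 fires r2, giving H.

F, H, K, M, N, P, S, T, V, W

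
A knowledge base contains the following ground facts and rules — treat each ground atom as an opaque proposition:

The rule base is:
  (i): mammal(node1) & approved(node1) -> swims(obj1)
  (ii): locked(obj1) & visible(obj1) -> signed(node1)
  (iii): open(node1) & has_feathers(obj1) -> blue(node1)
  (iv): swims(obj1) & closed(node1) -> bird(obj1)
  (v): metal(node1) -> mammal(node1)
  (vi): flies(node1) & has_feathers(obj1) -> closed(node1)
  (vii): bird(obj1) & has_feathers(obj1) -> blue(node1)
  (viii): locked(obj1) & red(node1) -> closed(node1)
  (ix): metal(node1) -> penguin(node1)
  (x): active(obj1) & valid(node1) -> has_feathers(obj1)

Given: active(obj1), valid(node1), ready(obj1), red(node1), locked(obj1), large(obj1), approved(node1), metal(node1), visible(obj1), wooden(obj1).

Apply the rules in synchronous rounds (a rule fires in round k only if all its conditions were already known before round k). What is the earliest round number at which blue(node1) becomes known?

Round 1 fires (ii), (v), (viii), (ix), (x), giving signed(node1), mammal(node1), closed(node1), penguin(node1), has_feathers(obj1).
Round 2 fires (i), giving swims(obj1).
Round 3 fires (iv), giving bird(obj1).
Round 4 fires (vii), giving blue(node1).
blue(node1) first appears in round 4.

4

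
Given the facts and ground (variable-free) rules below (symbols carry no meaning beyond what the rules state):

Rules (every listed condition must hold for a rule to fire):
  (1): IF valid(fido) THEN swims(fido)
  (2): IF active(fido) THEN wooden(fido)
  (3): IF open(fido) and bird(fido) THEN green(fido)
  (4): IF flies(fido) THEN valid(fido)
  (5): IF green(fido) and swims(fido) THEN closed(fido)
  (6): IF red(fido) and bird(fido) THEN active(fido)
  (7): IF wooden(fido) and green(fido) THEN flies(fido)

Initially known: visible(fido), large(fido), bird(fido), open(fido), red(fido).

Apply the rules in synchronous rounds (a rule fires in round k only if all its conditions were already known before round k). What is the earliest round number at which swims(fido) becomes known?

5

Round 1: (3) [IF open(fido) and bird(fido) THEN green(fido)]; (6) [IF red(fido) and bird(fido) THEN active(fido)]. Adds green(fido), active(fido).
Round 2: (2) [IF active(fido) THEN wooden(fido)]. Adds wooden(fido).
Round 3: (7) [IF wooden(fido) and green(fido) THEN flies(fido)]. Adds flies(fido).
Round 4: (4) [IF flies(fido) THEN valid(fido)]. Adds valid(fido).
Round 5: (1) [IF valid(fido) THEN swims(fido)]. Adds swims(fido).
swims(fido) first appears in round 5.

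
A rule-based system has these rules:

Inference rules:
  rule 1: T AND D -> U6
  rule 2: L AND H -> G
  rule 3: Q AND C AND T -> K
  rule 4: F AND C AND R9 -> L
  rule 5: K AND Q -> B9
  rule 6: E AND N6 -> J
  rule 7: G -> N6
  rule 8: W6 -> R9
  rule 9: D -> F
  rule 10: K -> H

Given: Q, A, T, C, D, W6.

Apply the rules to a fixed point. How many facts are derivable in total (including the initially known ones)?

15

Round 1 — rule 1, rule 3, rule 8, rule 9, derive U6, K, R9, F.
Round 2 — rule 4, rule 5, rule 10, derive L, B9, H.
Round 3 — rule 2, derive G.
Round 4 — rule 7, derive N6.
Closure: {A, B9, C, D, F, G, H, K, L, N6, Q, R9, T, U6, W6} — 15 facts.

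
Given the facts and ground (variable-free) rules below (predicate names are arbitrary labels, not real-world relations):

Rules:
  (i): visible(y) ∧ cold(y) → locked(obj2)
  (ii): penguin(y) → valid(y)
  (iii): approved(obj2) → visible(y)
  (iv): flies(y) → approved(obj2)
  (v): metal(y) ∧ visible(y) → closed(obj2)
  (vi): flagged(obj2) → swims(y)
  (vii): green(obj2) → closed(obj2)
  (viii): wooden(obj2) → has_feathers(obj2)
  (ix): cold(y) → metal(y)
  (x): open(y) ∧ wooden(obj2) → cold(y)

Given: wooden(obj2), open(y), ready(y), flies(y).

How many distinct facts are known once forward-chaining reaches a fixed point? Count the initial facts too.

Round 1: (iv) [flies(y) → approved(obj2)]; (viii) [wooden(obj2) → has_feathers(obj2)]; (x) [open(y) ∧ wooden(obj2) → cold(y)]. Adds approved(obj2), has_feathers(obj2), cold(y).
Round 2: (iii) [approved(obj2) → visible(y)]; (ix) [cold(y) → metal(y)]. Adds visible(y), metal(y).
Round 3: (i) [visible(y) ∧ cold(y) → locked(obj2)]; (v) [metal(y) ∧ visible(y) → closed(obj2)]. Adds locked(obj2), closed(obj2).
Closure: {approved(obj2), closed(obj2), cold(y), flies(y), has_feathers(obj2), locked(obj2), metal(y), open(y), ready(y), visible(y), wooden(obj2)} — 11 facts.

11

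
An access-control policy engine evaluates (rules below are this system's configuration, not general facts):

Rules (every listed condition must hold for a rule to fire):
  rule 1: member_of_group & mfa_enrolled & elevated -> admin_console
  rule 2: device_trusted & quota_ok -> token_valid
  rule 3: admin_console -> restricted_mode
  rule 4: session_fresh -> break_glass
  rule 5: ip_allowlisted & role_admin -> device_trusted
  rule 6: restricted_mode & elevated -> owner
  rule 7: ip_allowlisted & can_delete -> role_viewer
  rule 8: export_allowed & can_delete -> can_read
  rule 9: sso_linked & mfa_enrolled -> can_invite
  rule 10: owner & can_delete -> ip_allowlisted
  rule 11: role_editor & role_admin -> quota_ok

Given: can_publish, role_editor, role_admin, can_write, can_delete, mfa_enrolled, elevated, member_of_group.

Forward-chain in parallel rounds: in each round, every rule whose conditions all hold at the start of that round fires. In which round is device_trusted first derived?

Round 1 — rule 1, rule 11, derive admin_console, quota_ok.
Round 2 — rule 3, derive restricted_mode.
Round 3 — rule 6, derive owner.
Round 4 — rule 10, derive ip_allowlisted.
Round 5 — rule 5, rule 7, derive device_trusted, role_viewer.
device_trusted first appears in round 5.

5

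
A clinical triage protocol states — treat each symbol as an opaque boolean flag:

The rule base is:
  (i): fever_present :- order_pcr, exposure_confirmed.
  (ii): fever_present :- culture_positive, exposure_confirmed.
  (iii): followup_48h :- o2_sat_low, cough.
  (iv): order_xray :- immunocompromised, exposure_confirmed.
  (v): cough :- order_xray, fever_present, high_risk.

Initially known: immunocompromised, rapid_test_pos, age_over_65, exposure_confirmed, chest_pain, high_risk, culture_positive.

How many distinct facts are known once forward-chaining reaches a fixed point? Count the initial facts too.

[1] (ii) [fever_present :- culture_positive, exposure_confirmed.]; (iv) [order_xray :- immunocompromised, exposure_confirmed.]. ⇒ new: fever_present, order_xray.
[2] (v) [cough :- order_xray, fever_present, high_risk.]. ⇒ new: cough.
Closure: {age_over_65, chest_pain, cough, culture_positive, exposure_confirmed, fever_present, high_risk, immunocompromised, order_xray, rapid_test_pos} — 10 facts.

10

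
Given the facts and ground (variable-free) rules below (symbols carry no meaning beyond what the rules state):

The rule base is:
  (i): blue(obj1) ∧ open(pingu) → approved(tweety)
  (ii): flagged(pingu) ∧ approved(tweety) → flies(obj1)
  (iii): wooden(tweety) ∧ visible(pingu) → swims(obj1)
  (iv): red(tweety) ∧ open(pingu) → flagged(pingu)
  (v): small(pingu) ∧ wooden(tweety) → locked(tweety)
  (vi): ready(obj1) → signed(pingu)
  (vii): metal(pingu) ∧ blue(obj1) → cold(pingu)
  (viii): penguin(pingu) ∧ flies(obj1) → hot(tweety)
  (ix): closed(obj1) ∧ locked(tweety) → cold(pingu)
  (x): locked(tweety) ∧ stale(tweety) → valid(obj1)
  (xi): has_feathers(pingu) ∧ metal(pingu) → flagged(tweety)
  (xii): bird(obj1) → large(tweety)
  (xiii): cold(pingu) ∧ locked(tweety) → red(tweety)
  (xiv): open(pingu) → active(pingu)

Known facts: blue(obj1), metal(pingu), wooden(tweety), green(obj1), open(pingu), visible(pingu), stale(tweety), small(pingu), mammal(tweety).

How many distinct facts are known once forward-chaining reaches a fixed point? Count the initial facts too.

Round 1: (i) [blue(obj1) ∧ open(pingu) → approved(tweety)]; (iii) [wooden(tweety) ∧ visible(pingu) → swims(obj1)]; (v) [small(pingu) ∧ wooden(tweety) → locked(tweety)]; (vii) [metal(pingu) ∧ blue(obj1) → cold(pingu)]; (xiv) [open(pingu) → active(pingu)]. New: approved(tweety), swims(obj1), locked(tweety), cold(pingu), active(pingu).
Round 2: (x) [locked(tweety) ∧ stale(tweety) → valid(obj1)]; (xiii) [cold(pingu) ∧ locked(tweety) → red(tweety)]. New: valid(obj1), red(tweety).
Round 3: (iv) [red(tweety) ∧ open(pingu) → flagged(pingu)]. New: flagged(pingu).
Round 4: (ii) [flagged(pingu) ∧ approved(tweety) → flies(obj1)]. New: flies(obj1).
Closure: {active(pingu), approved(tweety), blue(obj1), cold(pingu), flagged(pingu), flies(obj1), green(obj1), locked(tweety), mammal(tweety), metal(pingu), open(pingu), red(tweety), small(pingu), stale(tweety), swims(obj1), valid(obj1), visible(pingu), wooden(tweety)} — 18 facts.

18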